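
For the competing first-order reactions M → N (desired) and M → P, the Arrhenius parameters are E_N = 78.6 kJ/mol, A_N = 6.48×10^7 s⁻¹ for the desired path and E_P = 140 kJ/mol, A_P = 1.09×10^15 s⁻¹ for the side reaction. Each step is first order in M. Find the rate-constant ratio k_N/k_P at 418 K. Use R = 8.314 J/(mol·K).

2.80

With equal orders, S_{N/P} = k_N/k_P = (A_N/A_P)·exp[(E_P−E_N)/(RT)].
(E_P−E_N)/(RT) = (140−78.6)×10³/(8.314×418) = 61400/3475 = 17.67.
k_N/k_P = (6.48×10^7/1.09×10^15)·exp(17.67) = 5.945×10^-8 × 4.710×10^7 = 2.80.
Since E_N < E_P, lowering the temperature improves selectivity toward N.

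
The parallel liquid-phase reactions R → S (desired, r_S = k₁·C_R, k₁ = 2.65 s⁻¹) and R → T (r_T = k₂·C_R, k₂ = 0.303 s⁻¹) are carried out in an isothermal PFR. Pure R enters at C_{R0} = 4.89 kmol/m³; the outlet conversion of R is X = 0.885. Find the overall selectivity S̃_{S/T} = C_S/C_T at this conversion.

8.75

C_R = C_{R0}(1−X) = 0.5623 kmol/m³.
Both paths are first order in R, so the instantaneous fraction to S is constant: dC_S/d(−C_R) = k₁/(k₁+k₂) = 0.8974.
C_S = 0.8974·(C_{R0}−C_R) = 0.8974×4.328 = 3.88 kmol/m³.
C_T = (C_{R0}−C_R)−C_S = 0.4440 kmol/m³; S̃_{S/T} = 3.884/0.4440 = 8.75.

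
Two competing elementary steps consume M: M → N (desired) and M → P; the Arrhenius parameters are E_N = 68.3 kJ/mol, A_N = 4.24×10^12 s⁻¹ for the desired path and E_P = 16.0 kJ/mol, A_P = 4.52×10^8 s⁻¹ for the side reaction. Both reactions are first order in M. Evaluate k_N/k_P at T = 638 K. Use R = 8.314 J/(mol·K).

0.490

With equal orders, S_{N/P} = k_N/k_P = (A_N/A_P)·exp[(E_P−E_N)/(RT)].
(E_P−E_N)/(RT) = (16.0−68.3)×10³/(8.314×638) = -52300/5304 = -9.860.
k_N/k_P = (4.24×10^12/4.52×10^8)·exp(-9.860) = 9381 × 5.223×10^-5 = 0.490.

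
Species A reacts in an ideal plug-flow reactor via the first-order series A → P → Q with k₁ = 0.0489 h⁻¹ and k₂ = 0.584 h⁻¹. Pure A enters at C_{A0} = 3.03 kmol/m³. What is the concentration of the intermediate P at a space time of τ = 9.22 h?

The intermediate concentration in a first-order A→B→C sequence is C_P = k₁C_{A0}(e^(−k₁τ) − e^(−k₂τ))/(k₂−k₁).
e^(−k₁τ) = e^(−0.0489×9.22) = e^(−0.4509) = 0.6371; e^(−k₂τ) = e^(−5.384) = 0.004587.
C_P = 0.0489×3.03/(0.584−0.0489) × (0.6371−0.004587) = 0.2769×0.6325 = 0.1751 kmol/m³.

0.175 kmol/m³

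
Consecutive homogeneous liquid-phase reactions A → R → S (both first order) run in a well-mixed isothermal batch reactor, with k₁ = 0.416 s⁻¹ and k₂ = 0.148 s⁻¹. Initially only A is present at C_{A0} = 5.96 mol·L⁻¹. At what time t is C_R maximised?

3.86 s

Setting dC_R/dt = 0 gives t_opt = ln(k₂/k₁)/(k₂−k₁).
= ln(0.148/0.416)/(0.148−0.416) = ln(0.3558)/-0.2680 = -1.033/-0.2680 = 3.86 s.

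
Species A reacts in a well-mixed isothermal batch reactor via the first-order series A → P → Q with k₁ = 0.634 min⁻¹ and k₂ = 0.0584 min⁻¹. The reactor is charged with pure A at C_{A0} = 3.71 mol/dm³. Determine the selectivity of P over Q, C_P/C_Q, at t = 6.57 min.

2.92

The intermediate concentration in a first-order A→B→C sequence is C_P = k₁C_{A0}(e^(−k₁t) − e^(−k₂t))/(k₂−k₁).
e^(−k₁t) = e^(−0.634×6.57) = e^(−4.165) = 0.01552; e^(−k₂t) = e^(−0.3837) = 0.6813.
C_P = 0.634×3.71/(0.0584−0.634) × (0.01552−0.6813) = (-4.086)×(-0.6658) = 2.721 mol/dm³.
C_A = C_{A0}e^(−k₁t) = 0.05759 mol/dm³, so C_Q = C_{A0}−C_A−C_P = 0.9316 mol/dm³; C_P/C_Q = 2.92.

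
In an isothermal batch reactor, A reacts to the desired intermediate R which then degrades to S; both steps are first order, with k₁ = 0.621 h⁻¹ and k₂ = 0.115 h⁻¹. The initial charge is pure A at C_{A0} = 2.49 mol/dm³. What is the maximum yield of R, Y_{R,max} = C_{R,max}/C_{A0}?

At the optimum, C_{R,max}/C_{A0} = (k₁/k₂)^[k₂/(k₂−k₁)].
= (0.621/0.115)^(0.115/(0.115−0.621)) = (5.400)^(-0.2273) = 0.6816.

0.682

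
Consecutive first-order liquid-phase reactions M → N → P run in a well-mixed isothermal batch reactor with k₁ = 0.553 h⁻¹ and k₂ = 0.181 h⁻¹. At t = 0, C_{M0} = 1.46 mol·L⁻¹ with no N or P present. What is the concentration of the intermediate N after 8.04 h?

0.481 mol·L⁻¹

Solving the coupled first-order balances gives C_N(t) = [k₁/(k₂−k₁)]·C_{M0}·(e^(−k₁t) − e^(−k₂t)).
e^(−k₁t) = e^(−0.553×8.04) = e^(−4.446) = 0.01172; e^(−k₂t) = e^(−1.455) = 0.2333.
C_N = 0.553×1.46/(0.181−0.553) × (0.01172−0.2333) = (-2.170)×(-0.2216) = 0.4810 mol·L⁻¹.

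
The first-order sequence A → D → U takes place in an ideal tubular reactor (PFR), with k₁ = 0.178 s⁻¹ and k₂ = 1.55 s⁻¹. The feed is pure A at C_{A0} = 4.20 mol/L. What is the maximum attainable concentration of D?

0.364 mol/L

Evaluating C_D at τ_opt = ln(k₂/k₁)/(k₂−k₁) gives C_{D,max}/C_{A0} = (k₁/k₂)^[k₂/(k₂−k₁)].
= (0.178/1.55)^(1.55/(1.55−0.178)) = (0.1148)^(1.130) = 0.08673.
C_{D,max} = 0.08673×4.20 = 0.364 mol/L.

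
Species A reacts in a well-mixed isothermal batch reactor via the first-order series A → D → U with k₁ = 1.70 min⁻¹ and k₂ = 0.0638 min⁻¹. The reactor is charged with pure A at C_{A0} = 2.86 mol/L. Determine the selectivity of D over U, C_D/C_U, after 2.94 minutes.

6.15

The intermediate concentration in a first-order A→B→C sequence is C_D = k₁C_{A0}(e^(−k₁t) − e^(−k₂t))/(k₂−k₁).
e^(−k₁t) = e^(−1.70×2.94) = e^(−4.998) = 0.006751; e^(−k₂t) = e^(−0.1876) = 0.8290.
C_D = 1.70×2.86/(0.0638−1.70) × (0.006751−0.8290) = (-2.972)×(-0.8222) = 2.443 mol/L.
C_A = C_{A0}e^(−k₁t) = 0.01931 mol/L, so C_U = C_{A0}−C_A−C_D = 0.3975 mol/L; C_D/C_U = 6.15.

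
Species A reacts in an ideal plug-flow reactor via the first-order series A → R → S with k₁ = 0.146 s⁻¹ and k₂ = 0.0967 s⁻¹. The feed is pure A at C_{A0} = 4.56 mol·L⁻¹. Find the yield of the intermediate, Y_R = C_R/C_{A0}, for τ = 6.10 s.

The intermediate concentration in a first-order A→B→C sequence is C_R = k₁C_{A0}(e^(−k₁τ) − e^(−k₂τ))/(k₂−k₁).
e^(−k₁τ) = e^(−0.146×6.10) = e^(−0.8906) = 0.4104; e^(−k₂τ) = e^(−0.5899) = 0.5544.
C_R = 0.146×4.56/(0.0967−0.146) × (0.4104−0.5544) = (-13.50)×(-0.1440) = 1.944 mol·L⁻¹.
Y_R = C_R/C_{A0} = 1.944/4.56 = 0.426.

0.426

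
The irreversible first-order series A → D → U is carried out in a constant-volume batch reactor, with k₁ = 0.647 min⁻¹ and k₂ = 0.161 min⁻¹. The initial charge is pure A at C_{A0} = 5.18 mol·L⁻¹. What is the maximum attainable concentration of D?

3.27 mol·L⁻¹

Evaluating C_D at t_opt = ln(k₂/k₁)/(k₂−k₁) gives C_{D,max}/C_{A0} = (k₁/k₂)^[k₂/(k₂−k₁)].
= (0.647/0.161)^(0.161/(0.161−0.647)) = (4.019)^(-0.3313) = 0.6308.
C_{D,max} = 0.6308×5.18 = 3.27 mol·L⁻¹.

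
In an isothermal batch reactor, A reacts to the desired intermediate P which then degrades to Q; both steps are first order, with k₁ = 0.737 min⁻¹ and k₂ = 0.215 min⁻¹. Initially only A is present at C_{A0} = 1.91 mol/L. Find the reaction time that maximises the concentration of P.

The intermediate peaks when r₁ = r₂, i.e. k₁e^(−k₁t) = k₂e^(−k₂t), giving t_opt = ln(k₂/k₁)/(k₂−k₁).
= ln(0.215/0.737)/(0.215−0.737) = ln(0.2917)/-0.5220 = -1.232/-0.5220 = 2.36 min.

2.36 min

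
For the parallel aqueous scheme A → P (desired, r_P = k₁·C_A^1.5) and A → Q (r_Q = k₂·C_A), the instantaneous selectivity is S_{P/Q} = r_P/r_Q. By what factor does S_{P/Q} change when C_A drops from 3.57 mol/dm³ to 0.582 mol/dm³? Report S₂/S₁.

0.404

S_{P/Q} = (k₁/k₂)·C_A^0.5, so S₂/S₁ = (C_{A,2}/C_{A,1})^0.5.
= (0.582/3.57)^0.5 = (0.1630)^0.5 = 0.404.
Selectivity toward P falls as C_A falls — high-concentration operation is favoured.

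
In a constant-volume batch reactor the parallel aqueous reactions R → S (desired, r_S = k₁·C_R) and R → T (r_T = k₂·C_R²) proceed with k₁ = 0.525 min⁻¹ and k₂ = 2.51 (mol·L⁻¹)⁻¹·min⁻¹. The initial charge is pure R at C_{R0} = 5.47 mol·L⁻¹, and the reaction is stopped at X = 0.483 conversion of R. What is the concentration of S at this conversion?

0.131 mol·L⁻¹

C_R = C_{R0}(1−X) = 2.828 mol·L⁻¹.
Along a PFR/batch, dC_S/dC_R = −r_S/(r_S+r_T) = −k₁/(k₁+k₂·C_R).
Integrating from C_{R0} to C_R: C_S = (0.525/2.51)·ln[(0.525+2.51·5.47)/(0.525+2.51·2.83)] = 0.2092·ln(14.25/7.623) = 0.1309 mol·L⁻¹.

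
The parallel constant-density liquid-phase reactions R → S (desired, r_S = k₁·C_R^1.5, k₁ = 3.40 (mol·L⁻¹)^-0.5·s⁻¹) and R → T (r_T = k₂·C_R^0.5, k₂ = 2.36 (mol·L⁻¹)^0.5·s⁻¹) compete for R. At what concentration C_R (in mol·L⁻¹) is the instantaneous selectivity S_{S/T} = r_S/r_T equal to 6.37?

4.42 mol·L⁻¹

S_{S/T} = (k₁/k₂)·C_R ⇒ C_R = S·k₂/k₁.
= 6.37×2.36/3.40 = 4.42 mol·L⁻¹.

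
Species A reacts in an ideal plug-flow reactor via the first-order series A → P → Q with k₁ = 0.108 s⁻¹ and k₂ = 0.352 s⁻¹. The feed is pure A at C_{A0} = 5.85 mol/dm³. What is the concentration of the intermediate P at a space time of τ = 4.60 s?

1.06 mol/dm³

Solving the coupled first-order balances gives C_P(τ) = [k₁/(k₂−k₁)]·C_{A0}·(e^(−k₁τ) − e^(−k₂τ)).
e^(−k₁τ) = e^(−0.108×4.60) = e^(−0.4968) = 0.6085; e^(−k₂τ) = e^(−1.619) = 0.1981.
C_P = 0.108×5.85/(0.352−0.108) × (0.6085−0.1981) = 2.589×0.4104 = 1.063 mol/dm³.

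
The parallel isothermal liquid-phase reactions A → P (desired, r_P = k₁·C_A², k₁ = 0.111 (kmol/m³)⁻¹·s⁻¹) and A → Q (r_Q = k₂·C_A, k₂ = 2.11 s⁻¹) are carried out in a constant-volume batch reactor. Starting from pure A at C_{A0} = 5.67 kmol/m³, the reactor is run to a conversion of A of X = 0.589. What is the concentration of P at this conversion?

0.576 kmol/m³

C_A = C_{A0}(1−X) = 2.330 kmol/m³.
Along a PFR/batch, dC_Q/dC_A = −r_Q/(r_P+r_Q) = −k₂/(k₂+k₁·C_A).
Integrating from C_{A0} to C_A: C_Q = (2.11/0.111)·ln[(2.11+0.111·5.67)/(2.11+0.111·2.33)] = 19.01·ln(2.739/2.369) = 2.764 kmol/m³.
Then C_P = (C_{A0}−C_A) − C_Q = 3.340 − 2.764 = 0.5757 kmol/m³.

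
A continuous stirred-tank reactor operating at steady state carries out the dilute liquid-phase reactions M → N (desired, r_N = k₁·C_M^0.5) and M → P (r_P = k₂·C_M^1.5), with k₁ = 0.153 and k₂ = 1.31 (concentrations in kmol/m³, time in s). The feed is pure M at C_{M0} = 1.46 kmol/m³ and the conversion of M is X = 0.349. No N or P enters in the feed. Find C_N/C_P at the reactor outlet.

0.123

Exit C_M = C_{M0}(1−X) = 1.46×0.651 = 0.9505 kmol/m³.
In a CSTR the entire volume is at exit conditions, so r_N = 0.153×0.9505^0.5 = 0.1492 and r_P = 1.31×0.9505^1.5 = 1.214.
Overall selectivity = C_N/C_P = r_Nτ/(r_Pτ) = r_N/r_P = 0.123.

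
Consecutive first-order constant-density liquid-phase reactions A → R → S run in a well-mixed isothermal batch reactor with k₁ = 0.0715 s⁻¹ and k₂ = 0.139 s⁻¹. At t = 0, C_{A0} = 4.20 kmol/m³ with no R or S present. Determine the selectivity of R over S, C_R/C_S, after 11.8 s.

For first-order series with pure A initially, C_R(t) = k₁C_{A0}/(k₂−k₁)·(e^(−k₁t) − e^(−k₂t)).
e^(−k₁t) = e^(−0.0715×11.8) = e^(−0.8437) = 0.4301; e^(−k₂t) = e^(−1.640) = 0.1939.
C_R = 0.0715×4.20/(0.139−0.0715) × (0.4301−0.1939) = 4.449×0.2362 = 1.051 kmol/m³.
C_A = C_{A0}e^(−k₁t) = 1.806 kmol/m³, so C_S = C_{A0}−C_A−C_R = 1.343 kmol/m³; C_R/C_S = 0.782.

0.782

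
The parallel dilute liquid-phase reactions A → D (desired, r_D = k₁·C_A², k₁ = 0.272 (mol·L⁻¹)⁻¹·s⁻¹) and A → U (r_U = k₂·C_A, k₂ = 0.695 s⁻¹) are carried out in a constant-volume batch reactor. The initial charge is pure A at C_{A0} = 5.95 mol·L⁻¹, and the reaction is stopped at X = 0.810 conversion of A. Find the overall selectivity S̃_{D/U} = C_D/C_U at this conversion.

1.26

C_A = C_{A0}(1−X) = 1.130 mol·L⁻¹.
Along a PFR/batch, dC_U/dC_A = −r_U/(r_D+r_U) = −k₂/(k₂+k₁·C_A).
Integrating from C_{A0} to C_A: C_U = (0.695/0.272)·ln[(0.695+0.272·5.95)/(0.695+0.272·1.13)] = 2.555·ln(2.313/1.002) = 2.137 mol·L⁻¹.
Then C_D = (C_{A0}−C_A) − C_U = 4.820 − 2.137 = 2.683 mol·L⁻¹.
S̃_{D/U} = C_D/C_U = 2.683/2.137 = 1.26.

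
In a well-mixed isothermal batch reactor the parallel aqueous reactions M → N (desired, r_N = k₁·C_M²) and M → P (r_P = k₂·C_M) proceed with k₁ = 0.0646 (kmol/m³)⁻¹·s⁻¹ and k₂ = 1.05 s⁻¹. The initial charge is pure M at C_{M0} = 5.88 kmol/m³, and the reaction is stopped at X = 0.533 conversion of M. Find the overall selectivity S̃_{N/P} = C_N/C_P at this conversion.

C_M = C_{M0}(1−X) = 2.746 kmol/m³.
Along a PFR/batch, dC_P/dC_M = −r_P/(r_N+r_P) = −k₂/(k₂+k₁·C_M).
Integrating from C_{M0} to C_M: C_P = (1.05/0.0646)·ln[(1.05+0.0646·5.88)/(1.05+0.0646·2.75)] = 16.25·ln(1.430/1.227) = 2.482 kmol/m³.
Then C_N = (C_{M0}−C_M) − C_P = 3.134 − 2.482 = 0.6524 kmol/m³.
S̃_{N/P} = C_N/C_P = 0.6524/2.482 = 0.263.

0.263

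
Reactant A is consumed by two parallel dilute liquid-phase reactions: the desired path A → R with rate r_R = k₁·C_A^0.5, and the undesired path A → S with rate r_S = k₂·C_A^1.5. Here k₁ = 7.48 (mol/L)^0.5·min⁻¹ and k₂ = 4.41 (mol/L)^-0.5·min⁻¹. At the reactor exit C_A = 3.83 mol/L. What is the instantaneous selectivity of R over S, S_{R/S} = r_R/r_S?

0.443

S_{R/S} = r_R/r_S = (k₁·C_A^0.5)/(k₂·C_A^1.5) = (k₁/k₂)·C_A⁻¹.
= (7.48×3.830^0.5) / (4.41×3.830^1.5) = 14.64/33.05 = 0.443.
The undesired path is higher order in A, so low C_A (CSTR or dilute feed) favours R.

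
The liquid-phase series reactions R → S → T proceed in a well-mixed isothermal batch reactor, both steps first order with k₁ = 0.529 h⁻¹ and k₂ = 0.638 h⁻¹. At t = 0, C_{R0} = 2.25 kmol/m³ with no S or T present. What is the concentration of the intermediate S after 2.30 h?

0.717 kmol/m³

Solving the coupled first-order balances gives C_S(t) = [k₁/(k₂−k₁)]·C_{R0}·(e^(−k₁t) − e^(−k₂t)).
e^(−k₁t) = e^(−0.529×2.30) = e^(−1.217) = 0.2962; e^(−k₂t) = e^(−1.467) = 0.2305.
C_S = 0.529×2.25/(0.638−0.529) × (0.2962−0.2305) = 10.92×0.06568 = 0.7172 kmol/m³.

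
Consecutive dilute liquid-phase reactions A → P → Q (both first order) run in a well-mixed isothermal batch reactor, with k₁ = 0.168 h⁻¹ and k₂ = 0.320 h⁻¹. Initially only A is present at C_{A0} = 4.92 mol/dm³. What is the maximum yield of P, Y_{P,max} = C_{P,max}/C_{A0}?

0.258

Evaluating C_P at t_opt = ln(k₂/k₁)/(k₂−k₁) gives C_{P,max}/C_{A0} = (k₁/k₂)^[k₂/(k₂−k₁)].
= (0.168/0.320)^(0.320/(0.320−0.168)) = (0.5250)^(2.105) = 0.2576.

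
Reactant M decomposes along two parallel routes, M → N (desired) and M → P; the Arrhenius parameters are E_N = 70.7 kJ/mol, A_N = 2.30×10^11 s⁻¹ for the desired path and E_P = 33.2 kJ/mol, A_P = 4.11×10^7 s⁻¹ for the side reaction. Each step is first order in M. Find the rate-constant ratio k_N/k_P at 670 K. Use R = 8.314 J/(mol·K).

Since both paths have the same order in M, the concentration cancels and S_{N/P} = k_N/k_P = (A_N/A_P)·exp[(E_P−E_N)/(RT)].
(E_P−E_N)/(RT) = (33.2−70.7)×10³/(8.314×670) = -37500/5570 = -6.732.
k_N/k_P = (2.30×10^11/4.11×10^7)·exp(-6.732) = 5596 × 0.001192 = 6.67.
Since E_N > E_P, raising the temperature improves selectivity toward N.

6.67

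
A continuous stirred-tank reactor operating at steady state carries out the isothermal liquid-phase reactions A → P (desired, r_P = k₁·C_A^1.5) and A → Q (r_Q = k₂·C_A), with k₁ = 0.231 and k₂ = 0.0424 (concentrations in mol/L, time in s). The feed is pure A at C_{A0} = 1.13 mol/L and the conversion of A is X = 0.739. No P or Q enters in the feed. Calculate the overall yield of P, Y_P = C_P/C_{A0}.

Exit C_A = C_{A0}(1−X) = 1.13×0.261 = 0.2949 mol/L.
In a CSTR the entire volume is at exit conditions, so r_P = 0.231×0.2949^1.5 = 0.03700 and r_Q = 0.0424×0.2949 = 0.01251.
Fraction of consumed A going to P: r_P/(r_P+r_Q) = 0.7474.
C_P = 0.7474·C_{A0}·X = 0.7474×1.13×0.739 = 0.624 mol/L; Y_P = C_P/C_{A0} = 0.552.

0.552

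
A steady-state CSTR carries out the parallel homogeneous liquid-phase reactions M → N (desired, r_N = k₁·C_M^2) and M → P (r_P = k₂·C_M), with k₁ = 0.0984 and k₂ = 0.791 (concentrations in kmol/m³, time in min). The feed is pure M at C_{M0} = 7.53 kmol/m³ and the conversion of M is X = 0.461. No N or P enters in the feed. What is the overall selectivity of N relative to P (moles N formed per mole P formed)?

Exit C_M = C_{M0}(1−X) = 7.53×0.539 = 4.059 kmol/m³.
A CSTR operates uniformly at the exit composition, giving r_N = 1.621 and r_P = 3.210 (each k·C_M^n at C_M = 4.059).
Overall selectivity = C_N/C_P = r_Nτ/(r_Pτ) = r_N/r_P = 0.505.

0.505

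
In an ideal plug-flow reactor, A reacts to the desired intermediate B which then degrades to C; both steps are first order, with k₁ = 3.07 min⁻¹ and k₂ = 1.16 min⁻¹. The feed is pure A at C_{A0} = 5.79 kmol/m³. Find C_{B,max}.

3.21 kmol/m³

At the optimum, C_{B,max}/C_{A0} = (k₁/k₂)^[k₂/(k₂−k₁)].
= (3.07/1.16)^(1.16/(1.16−3.07)) = (2.647)^(-0.6073) = 0.5537.
C_{B,max} = 0.5537×5.79 = 3.21 kmol/m³.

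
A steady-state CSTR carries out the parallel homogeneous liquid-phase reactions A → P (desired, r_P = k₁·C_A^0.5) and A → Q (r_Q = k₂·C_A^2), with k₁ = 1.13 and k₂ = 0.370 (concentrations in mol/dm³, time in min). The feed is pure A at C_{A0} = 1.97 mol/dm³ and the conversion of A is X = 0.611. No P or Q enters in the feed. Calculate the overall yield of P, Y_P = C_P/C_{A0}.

Exit C_A = C_{A0}(1−X) = 1.97×0.389 = 0.7663 mol/dm³.
In a CSTR the entire volume is at exit conditions, so r_P = 1.13×0.7663^0.5 = 0.9892 and r_Q = 0.370×0.7663^2 = 0.2173.
Fraction of consumed A going to P: r_P/(r_P+r_Q) = 0.8199.
C_P = 0.8199·C_{A0}·X = 0.8199×1.97×0.611 = 0.987 mol/dm³; Y_P = C_P/C_{A0} = 0.501.

0.501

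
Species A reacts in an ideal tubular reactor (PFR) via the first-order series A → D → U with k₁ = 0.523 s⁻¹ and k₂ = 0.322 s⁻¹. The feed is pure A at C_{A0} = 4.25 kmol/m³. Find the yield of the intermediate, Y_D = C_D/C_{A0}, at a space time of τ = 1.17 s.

0.374

The intermediate concentration in a first-order A→B→C sequence is C_D = k₁C_{A0}(e^(−k₁τ) − e^(−k₂τ))/(k₂−k₁).
e^(−k₁τ) = e^(−0.523×1.17) = e^(−0.6119) = 0.5423; e^(−k₂τ) = e^(−0.3767) = 0.6861.
C_D = 0.523×4.25/(0.322−0.523) × (0.5423−0.6861) = (-11.06)×(-0.1438) = 1.590 kmol/m³.
Y_D = C_D/C_{A0} = 1.590/4.25 = 0.374.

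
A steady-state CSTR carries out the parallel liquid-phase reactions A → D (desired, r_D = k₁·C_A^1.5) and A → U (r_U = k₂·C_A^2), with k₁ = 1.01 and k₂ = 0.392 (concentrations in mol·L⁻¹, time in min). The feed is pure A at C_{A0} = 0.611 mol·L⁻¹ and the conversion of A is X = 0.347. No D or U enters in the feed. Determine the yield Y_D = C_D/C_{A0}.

0.279

Exit C_A = C_{A0}(1−X) = 0.611×0.653 = 0.3990 mol·L⁻¹.
Rates in a CSTR are evaluated at the outlet concentration: r_D = 1.01×0.3990^1.5 = 0.2545, r_U = 0.392×0.3990^2 = 0.06240.
Fraction of consumed A going to D: r_D/(r_D+r_U) = 0.8031.
C_D = 0.8031·C_{A0}·X = 0.8031×0.611×0.347 = 0.170 mol·L⁻¹; Y_D = C_D/C_{A0} = 0.279.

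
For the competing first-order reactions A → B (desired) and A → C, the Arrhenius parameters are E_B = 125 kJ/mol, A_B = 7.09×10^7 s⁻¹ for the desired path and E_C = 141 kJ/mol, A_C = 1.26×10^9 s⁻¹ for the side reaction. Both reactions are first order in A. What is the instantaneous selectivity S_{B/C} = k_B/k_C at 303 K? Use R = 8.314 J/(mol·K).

Since both paths have the same order in A, the concentration cancels and S_{B/C} = k_B/k_C = (A_B/A_C)·exp[(E_C−E_B)/(RT)].
(E_C−E_B)/(RT) = (141−125)×10³/(8.314×303) = 16000/2519 = 6.351.
k_B/k_C = (7.09×10^7/1.26×10^9)·exp(6.351) = 0.05627 × 573.3 = 32.3.
Since E_B < E_C, lowering the temperature improves selectivity toward B.

32.3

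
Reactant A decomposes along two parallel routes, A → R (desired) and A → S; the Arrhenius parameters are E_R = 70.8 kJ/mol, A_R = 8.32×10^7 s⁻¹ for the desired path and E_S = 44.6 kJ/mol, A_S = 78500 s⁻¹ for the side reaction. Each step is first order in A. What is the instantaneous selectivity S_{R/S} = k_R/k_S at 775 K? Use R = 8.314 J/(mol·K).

Since both paths have the same order in A, the concentration cancels and S_{R/S} = k_R/k_S = (A_R/A_S)·exp[(E_S−E_R)/(RT)].
(E_S−E_R)/(RT) = (44.6−70.8)×10³/(8.314×775) = -26200/6443 = -4.066.
k_R/k_S = (8.32×10^7/78500)·exp(-4.066) = 1060 × 0.01714 = 18.2.

18.2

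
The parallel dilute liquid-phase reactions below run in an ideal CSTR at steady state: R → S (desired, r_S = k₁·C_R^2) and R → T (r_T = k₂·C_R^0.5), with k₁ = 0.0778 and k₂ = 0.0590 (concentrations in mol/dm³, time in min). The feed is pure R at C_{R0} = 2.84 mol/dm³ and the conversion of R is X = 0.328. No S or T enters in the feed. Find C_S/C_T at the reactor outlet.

3.48

Exit C_R = C_{R0}(1−X) = 2.84×0.672 = 1.908 mol/dm³.
A CSTR operates uniformly at the exit composition, giving r_S = 0.2834 and r_T = 0.08151 (each k·C_R^n at C_R = 1.908).
Overall selectivity = C_S/C_T = r_Sτ/(r_Tτ) = r_S/r_T = 3.48.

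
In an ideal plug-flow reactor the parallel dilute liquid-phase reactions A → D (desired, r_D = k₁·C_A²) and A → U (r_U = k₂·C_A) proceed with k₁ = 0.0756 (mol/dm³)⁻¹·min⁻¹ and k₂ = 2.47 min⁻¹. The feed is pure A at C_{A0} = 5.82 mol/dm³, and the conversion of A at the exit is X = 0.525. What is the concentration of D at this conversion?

C_A = C_{A0}(1−X) = 2.764 mol/dm³.
Along a PFR/batch, dC_U/dC_A = −r_U/(r_D+r_U) = −k₂/(k₂+k₁·C_A).
Integrating from C_{A0} to C_A: C_U = (2.47/0.0756)·ln[(2.47+0.0756·5.82)/(2.47+0.0756·2.76)] = 32.67·ln(2.910/2.679) = 2.702 mol/dm³.
Then C_D = (C_{A0}−C_A) − C_U = 3.056 − 2.702 = 0.3533 mol/dm³.

0.353 mol/dm³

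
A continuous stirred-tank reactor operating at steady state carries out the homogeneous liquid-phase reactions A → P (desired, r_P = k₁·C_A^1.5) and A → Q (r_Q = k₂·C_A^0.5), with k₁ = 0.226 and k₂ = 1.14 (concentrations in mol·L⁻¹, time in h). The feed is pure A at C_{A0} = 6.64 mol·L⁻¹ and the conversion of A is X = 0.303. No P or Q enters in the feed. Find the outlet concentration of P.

Exit C_A = C_{A0}(1−X) = 6.64×0.697 = 4.628 mol·L⁻¹.
Rates in a CSTR are evaluated at the outlet concentration: r_P = 0.226×4.628^1.5 = 2.250, r_Q = 1.14×4.628^0.5 = 2.452.
Fraction of consumed A going to P: r_P/(r_P+r_Q) = 0.4785.
C_P = 0.4785·C_{A0}·X = 0.4785×6.64×0.303 = 0.963 mol·L⁻¹.

0.963 mol·L⁻¹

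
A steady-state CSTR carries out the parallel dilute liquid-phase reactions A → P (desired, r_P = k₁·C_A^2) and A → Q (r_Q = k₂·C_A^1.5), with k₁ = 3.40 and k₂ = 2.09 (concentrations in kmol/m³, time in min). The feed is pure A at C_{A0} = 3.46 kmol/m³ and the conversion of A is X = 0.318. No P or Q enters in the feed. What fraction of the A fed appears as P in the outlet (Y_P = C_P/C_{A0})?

Exit C_A = C_{A0}(1−X) = 3.46×0.682 = 2.360 kmol/m³.
Rates in a CSTR are evaluated at the outlet concentration: r_P = 3.40×2.360^2 = 18.93, r_Q = 2.09×2.360^1.5 = 7.576.
Fraction of consumed A going to P: r_P/(r_P+r_Q) = 0.7142.
C_P = 0.7142·C_{A0}·X = 0.7142×3.46×0.318 = 0.786 kmol/m³; Y_P = C_P/C_{A0} = 0.227.

0.227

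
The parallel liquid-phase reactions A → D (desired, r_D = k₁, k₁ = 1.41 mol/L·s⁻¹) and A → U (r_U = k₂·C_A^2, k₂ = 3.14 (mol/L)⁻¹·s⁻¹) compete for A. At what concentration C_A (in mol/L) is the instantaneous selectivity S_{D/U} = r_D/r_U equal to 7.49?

0.245 mol/L

S_{D/U} = (k₁/k₂)·C_A^-2 ⇒ C_A = (S·k₂/k₁)^(-0.5).
= (7.49×3.14/1.41)^(-0.5) = (16.68)^(-0.5) = 0.245 mol/L.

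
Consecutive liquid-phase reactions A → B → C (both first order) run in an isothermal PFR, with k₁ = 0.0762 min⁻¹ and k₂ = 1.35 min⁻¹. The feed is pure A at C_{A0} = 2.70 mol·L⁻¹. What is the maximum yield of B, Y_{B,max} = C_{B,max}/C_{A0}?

At the optimum, C_{B,max}/C_{A0} = (k₁/k₂)^[k₂/(k₂−k₁)].
= (0.0762/1.35)^(1.35/(1.35−0.0762)) = (0.05644)^(1.060) = 0.04753.

0.0475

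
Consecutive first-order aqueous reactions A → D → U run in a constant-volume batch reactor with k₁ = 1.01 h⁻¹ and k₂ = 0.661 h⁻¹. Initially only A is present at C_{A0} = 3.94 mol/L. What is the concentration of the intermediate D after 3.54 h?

Solving the coupled first-order balances gives C_D(t) = [k₁/(k₂−k₁)]·C_{A0}·(e^(−k₁t) − e^(−k₂t)).
e^(−k₁t) = e^(−1.01×3.54) = e^(−3.575) = 0.02800; e^(−k₂t) = e^(−2.340) = 0.09633.
C_D = 1.01×3.94/(0.661−1.01) × (0.02800−0.09633) = (-11.40)×(-0.06833) = 0.7791 mol/L.

0.779 mol/L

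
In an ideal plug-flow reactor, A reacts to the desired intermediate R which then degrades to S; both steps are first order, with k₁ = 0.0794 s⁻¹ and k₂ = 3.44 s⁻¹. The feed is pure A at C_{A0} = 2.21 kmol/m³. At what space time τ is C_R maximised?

The intermediate peaks when r₁ = r₂, i.e. k₁e^(−k₁τ) = k₂e^(−k₂τ), giving τ_opt = ln(k₂/k₁)/(k₂−k₁).
= ln(3.44/0.0794)/(3.44−0.0794) = ln(43.32)/3.361 = 3.769/3.361 = 1.12 s.

1.12 s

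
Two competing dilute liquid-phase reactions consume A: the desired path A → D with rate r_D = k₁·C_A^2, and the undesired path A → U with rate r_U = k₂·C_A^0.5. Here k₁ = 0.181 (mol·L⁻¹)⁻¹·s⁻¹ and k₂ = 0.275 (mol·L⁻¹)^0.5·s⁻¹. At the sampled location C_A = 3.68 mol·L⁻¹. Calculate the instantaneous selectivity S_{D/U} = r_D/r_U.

S_{D/U} = r_D/r_U = (k₁·C_A^2)/(k₂·C_A^0.5) = (k₁/k₂)·C_A^1.5.
= (0.181×3.680^2) / (0.275×3.680^0.5) = 2.451/0.5275 = 4.65.
Since the desired path is higher order in A, keeping C_A high (PFR or concentrated feed) favours D.

4.65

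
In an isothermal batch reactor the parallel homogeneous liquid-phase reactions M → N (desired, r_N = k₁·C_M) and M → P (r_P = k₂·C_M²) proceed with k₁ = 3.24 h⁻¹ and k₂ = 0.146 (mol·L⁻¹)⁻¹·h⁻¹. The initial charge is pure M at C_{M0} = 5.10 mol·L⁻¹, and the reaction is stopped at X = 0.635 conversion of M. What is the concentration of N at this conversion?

2.80 mol·L⁻¹

C_M = C_{M0}(1−X) = 1.861 mol·L⁻¹.
Along a PFR/batch, dC_N/dC_M = −r_N/(r_N+r_P) = −k₁/(k₁+k₂·C_M).
Integrating from C_{M0} to C_M: C_N = (3.24/0.146)·ln[(3.24+0.146·5.10)/(3.24+0.146·1.86)] = 22.19·ln(3.985/3.512) = 2.803 mol·L⁻¹.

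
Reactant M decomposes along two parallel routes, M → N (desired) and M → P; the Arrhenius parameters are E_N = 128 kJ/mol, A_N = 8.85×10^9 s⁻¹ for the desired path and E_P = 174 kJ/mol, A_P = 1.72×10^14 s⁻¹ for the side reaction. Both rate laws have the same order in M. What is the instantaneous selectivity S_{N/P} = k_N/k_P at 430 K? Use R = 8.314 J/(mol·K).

k_N/k_P = (A_N/A_P)·exp[−(E_N−E_P)/(RT)] = (A_N/A_P)·exp[(E_P−E_N)/(RT)].
(E_P−E_N)/(RT) = (174−128)×10³/(8.314×430) = 46000/3575 = 12.87.
k_N/k_P = (8.85×10^9/1.72×10^14)·exp(12.87) = 5.145×10^-5 × 3.873×10^5 = 19.9.
Since E_N < E_P, lowering the temperature improves selectivity toward N.

19.9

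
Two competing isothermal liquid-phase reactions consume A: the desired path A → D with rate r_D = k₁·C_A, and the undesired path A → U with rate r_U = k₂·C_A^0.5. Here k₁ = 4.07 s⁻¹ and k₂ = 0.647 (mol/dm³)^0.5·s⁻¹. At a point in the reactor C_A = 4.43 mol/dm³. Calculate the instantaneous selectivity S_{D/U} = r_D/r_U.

13.2

S_{D/U} = r_D/r_U = (k₁·C_A)/(k₂·C_A^0.5) = (k₁/k₂)·C_A^0.5.
= (4.07×4.430) / (0.647×4.430^0.5) = 18.03/1.362 = 13.2.
Since the desired path is higher order in A, keeping C_A high (PFR or concentrated feed) favours D.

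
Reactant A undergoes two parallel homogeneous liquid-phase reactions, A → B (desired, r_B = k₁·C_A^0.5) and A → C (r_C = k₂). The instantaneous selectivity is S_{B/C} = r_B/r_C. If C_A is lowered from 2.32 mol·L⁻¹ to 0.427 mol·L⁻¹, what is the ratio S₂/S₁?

0.429

S_{B/C} = (k₁/k₂)·C_A^0.5, so S₂/S₁ = (C_{A,2}/C_{A,1})^0.5.
= (0.427/2.32)^0.5 = (0.1841)^0.5 = 0.429.
Selectivity toward B falls as C_A falls — high-concentration operation is favoured.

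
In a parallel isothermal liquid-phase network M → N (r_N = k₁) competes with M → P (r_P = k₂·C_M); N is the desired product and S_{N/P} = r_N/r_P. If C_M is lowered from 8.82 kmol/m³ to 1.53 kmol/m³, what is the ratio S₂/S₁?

S_{N/P} = (k₁/k₂)·C_M⁻¹, so S₂/S₁ = (C_{M,2}/C_{M,1})⁻¹.
= 8.82/1.53 = 5.76.

5.76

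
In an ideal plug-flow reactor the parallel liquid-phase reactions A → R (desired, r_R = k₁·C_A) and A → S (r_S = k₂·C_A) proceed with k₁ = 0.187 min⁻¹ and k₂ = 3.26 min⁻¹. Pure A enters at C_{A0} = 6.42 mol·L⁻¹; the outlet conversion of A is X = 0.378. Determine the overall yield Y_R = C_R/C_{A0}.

C_A = C_{A0}(1−X) = 3.993 mol·L⁻¹.
Both paths are first order in A, so the instantaneous fraction to R is constant: dC_R/d(−C_A) = k₁/(k₁+k₂) = 0.05425.
C_R = 0.05425·(C_{A0}−C_A) = 0.05425×2.427 = 0.132 mol·L⁻¹.
Y_R = C_R/C_{A0} = 0.1317/6.42 = 0.0205.

0.0205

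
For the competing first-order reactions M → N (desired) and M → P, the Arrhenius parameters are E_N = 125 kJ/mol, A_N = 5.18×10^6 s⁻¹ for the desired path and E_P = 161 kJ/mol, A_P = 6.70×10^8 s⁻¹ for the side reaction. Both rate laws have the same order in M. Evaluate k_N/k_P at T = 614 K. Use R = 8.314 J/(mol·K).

8.93

k_N/k_P = (A_N/A_P)·exp[−(E_N−E_P)/(RT)] = (A_N/A_P)·exp[(E_P−E_N)/(RT)].
(E_P−E_N)/(RT) = (161−125)×10³/(8.314×614) = 36000/5105 = 7.052.
k_N/k_P = (5.18×10^6/6.70×10^8)·exp(7.052) = 0.007731 × 1155 = 8.93.
Since E_N < E_P, lowering the temperature improves selectivity toward N.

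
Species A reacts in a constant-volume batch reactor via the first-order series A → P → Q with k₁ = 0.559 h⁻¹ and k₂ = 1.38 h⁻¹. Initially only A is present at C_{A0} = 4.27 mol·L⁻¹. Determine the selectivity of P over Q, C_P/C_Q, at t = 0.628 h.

Solving the coupled first-order balances gives C_P(t) = [k₁/(k₂−k₁)]·C_{A0}·(e^(−k₁t) − e^(−k₂t)).
e^(−k₁t) = e^(−0.559×0.628) = e^(−0.3511) = 0.7039; e^(−k₂t) = e^(−0.8666) = 0.4204.
C_P = 0.559×4.27/(1.38−0.559) × (0.7039−0.4204) = 2.907×0.2836 = 0.8245 mol·L⁻¹.
C_A = C_{A0}e^(−k₁t) = 3.006 mol·L⁻¹, so C_Q = C_{A0}−C_A−C_P = 0.4397 mol·L⁻¹; C_P/C_Q = 1.88.

1.88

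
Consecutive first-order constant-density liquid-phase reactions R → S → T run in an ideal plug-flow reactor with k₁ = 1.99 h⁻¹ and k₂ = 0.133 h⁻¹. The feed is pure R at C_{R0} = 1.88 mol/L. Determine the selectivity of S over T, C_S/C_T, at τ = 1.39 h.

7.24

The intermediate concentration in a first-order A→B→C sequence is C_S = k₁C_{R0}(e^(−k₁τ) − e^(−k₂τ))/(k₂−k₁).
e^(−k₁τ) = e^(−1.99×1.39) = e^(−2.766) = 0.06291; e^(−k₂τ) = e^(−0.1849) = 0.8312.
C_S = 1.99×1.88/(0.133−1.99) × (0.06291−0.8312) = (-2.015)×(-0.7683) = 1.548 mol/L.
C_R = C_{R0}e^(−k₁τ) = 0.1183 mol/L, so C_T = C_{R0}−C_R−C_S = 0.2139 mol/L; C_S/C_T = 7.24.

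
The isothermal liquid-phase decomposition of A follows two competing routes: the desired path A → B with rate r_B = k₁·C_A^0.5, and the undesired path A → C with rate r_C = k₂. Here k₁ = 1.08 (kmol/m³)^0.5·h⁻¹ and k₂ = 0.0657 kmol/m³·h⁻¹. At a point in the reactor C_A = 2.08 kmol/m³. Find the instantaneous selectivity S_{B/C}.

23.7

S_{B/C} = r_B/r_C = (k₁·C_A^0.5)/(k₂) = (k₁/k₂)·C_A^0.5.
= (1.08×2.080^0.5) / (0.0657) = 1.558/0.06570 = 23.7.
Since the desired path is higher order in A, keeping C_A high (PFR or concentrated feed) favours B.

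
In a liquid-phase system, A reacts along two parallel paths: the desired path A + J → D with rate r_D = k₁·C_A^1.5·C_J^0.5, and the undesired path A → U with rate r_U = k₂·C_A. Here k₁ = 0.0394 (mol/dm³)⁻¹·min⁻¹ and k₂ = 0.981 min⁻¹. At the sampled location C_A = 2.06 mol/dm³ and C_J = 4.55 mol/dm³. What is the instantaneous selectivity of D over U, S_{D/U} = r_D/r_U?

S_{D/U} = r_D/r_U = (k₁·C_A^1.5·C_J^0.5)/(k₂·C_A) = (k₁/k₂)·C_A^0.5·C_J^0.5.
= (0.0394×2.060^1.5×4.550^0.5) / (0.981×2.060) = 0.2485/2.021 = 0.123.

0.123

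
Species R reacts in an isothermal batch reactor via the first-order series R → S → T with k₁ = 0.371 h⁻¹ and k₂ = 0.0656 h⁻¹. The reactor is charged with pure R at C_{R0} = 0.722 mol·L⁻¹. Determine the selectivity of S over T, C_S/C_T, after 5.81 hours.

3.53

Solving the coupled first-order balances gives C_S(t) = [k₁/(k₂−k₁)]·C_{R0}·(e^(−k₁t) − e^(−k₂t)).
e^(−k₁t) = e^(−0.371×5.81) = e^(−2.156) = 0.1158; e^(−k₂t) = e^(−0.3811) = 0.6831.
C_S = 0.371×0.722/(0.0656−0.371) × (0.1158−0.6831) = (-0.8771)×(-0.5672) = 0.4975 mol·L⁻¹.
C_R = C_{R0}e^(−k₁t) = 0.08364 mol·L⁻¹, so C_T = C_{R0}−C_R−C_S = 0.1408 mol·L⁻¹; C_S/C_T = 3.53.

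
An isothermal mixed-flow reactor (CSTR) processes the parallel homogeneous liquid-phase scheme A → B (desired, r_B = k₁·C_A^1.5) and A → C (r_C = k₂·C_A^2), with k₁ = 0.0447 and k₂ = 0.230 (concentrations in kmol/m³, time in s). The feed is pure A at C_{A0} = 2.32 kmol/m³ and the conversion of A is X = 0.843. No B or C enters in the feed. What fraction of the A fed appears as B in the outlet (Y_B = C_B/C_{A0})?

Exit C_A = C_{A0}(1−X) = 2.32×0.157 = 0.3642 kmol/m³.
A CSTR operates uniformly at the exit composition, giving r_B = 0.009826 and r_C = 0.03051 (each k·C_A^n at C_A = 0.3642).
Fraction of consumed A going to B: r_B/(r_B+r_C) = 0.2436.
C_B = 0.2436·C_{A0}·X = 0.2436×2.32×0.843 = 0.476 kmol/m³; Y_B = C_B/C_{A0} = 0.205.

0.205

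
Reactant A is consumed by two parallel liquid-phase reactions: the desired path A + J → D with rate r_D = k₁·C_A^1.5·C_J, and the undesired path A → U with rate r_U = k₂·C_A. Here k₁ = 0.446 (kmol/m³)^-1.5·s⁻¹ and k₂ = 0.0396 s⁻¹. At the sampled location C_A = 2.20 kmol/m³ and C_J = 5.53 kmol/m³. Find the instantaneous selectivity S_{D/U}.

92.4

S_{D/U} = r_D/r_U = (k₁·C_A^1.5·C_J)/(k₂·C_A) = (k₁/k₂)·C_A^0.5·C_J.
= (0.446×2.200^1.5×5.530) / (0.0396×2.200) = 8.048/0.08712 = 92.4.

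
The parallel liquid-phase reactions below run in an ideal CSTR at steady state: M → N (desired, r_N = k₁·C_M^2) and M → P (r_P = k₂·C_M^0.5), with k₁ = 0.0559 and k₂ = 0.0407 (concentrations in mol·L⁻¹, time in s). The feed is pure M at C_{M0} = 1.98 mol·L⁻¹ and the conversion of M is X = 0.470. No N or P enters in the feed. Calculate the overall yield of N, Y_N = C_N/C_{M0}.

0.280

Exit C_M = C_{M0}(1−X) = 1.98×0.530 = 1.049 mol·L⁻¹.
A CSTR operates uniformly at the exit composition, giving r_N = 0.06156 and r_P = 0.04169 (each k·C_M^n at C_M = 1.049).
Fraction of consumed M going to N: r_N/(r_N+r_P) = 0.5962.
C_N = 0.5962·C_{M0}·X = 0.5962×1.98×0.470 = 0.555 mol·L⁻¹; Y_N = C_N/C_{M0} = 0.280.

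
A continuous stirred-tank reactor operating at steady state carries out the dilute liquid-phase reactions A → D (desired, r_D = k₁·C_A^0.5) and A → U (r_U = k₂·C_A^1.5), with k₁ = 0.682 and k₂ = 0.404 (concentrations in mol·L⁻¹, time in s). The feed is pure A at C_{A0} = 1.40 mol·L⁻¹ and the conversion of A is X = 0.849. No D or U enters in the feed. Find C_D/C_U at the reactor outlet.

7.99

Exit C_A = C_{A0}(1−X) = 1.40×0.151 = 0.2114 mol·L⁻¹.
In a CSTR the entire volume is at exit conditions, so r_D = 0.682×0.2114^0.5 = 0.3136 and r_U = 0.404×0.2114^1.5 = 0.03927.
Overall selectivity = C_D/C_U = r_Dτ/(r_Uτ) = r_D/r_U = 7.99.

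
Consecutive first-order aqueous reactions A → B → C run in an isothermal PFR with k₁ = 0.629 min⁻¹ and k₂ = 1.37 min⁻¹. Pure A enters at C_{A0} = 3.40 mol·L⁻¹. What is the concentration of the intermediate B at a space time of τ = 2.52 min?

The intermediate concentration in a first-order A→B→C sequence is C_B = k₁C_{A0}(e^(−k₁τ) − e^(−k₂τ))/(k₂−k₁).
e^(−k₁τ) = e^(−0.629×2.52) = e^(−1.585) = 0.2049; e^(−k₂τ) = e^(−3.452) = 0.03167.
C_B = 0.629×3.40/(1.37−0.629) × (0.2049−0.03167) = 2.886×0.1733 = 0.5001 mol·L⁻¹.

0.500 mol·L⁻¹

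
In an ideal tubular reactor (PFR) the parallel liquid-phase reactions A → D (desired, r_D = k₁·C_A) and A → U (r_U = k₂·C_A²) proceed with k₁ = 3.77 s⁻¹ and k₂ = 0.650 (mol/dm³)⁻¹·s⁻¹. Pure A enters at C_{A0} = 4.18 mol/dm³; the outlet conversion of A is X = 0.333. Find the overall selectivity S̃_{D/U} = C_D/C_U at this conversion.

1.67

C_A = C_{A0}(1−X) = 2.788 mol/dm³.
Along a PFR/batch, dC_D/dC_A = −r_D/(r_D+r_U) = −k₁/(k₁+k₂·C_A).
Integrating from C_{A0} to C_A: C_D = (3.77/0.650)·ln[(3.77+0.650·4.18)/(3.77+0.650·2.79)] = 5.800·ln(6.487/5.582) = 0.8712 mol/dm³.
C_U = (C_{A0}−C_A)−C_D = 0.5207 mol/dm³; S̃_{D/U} = 0.8712/0.5207 = 1.67.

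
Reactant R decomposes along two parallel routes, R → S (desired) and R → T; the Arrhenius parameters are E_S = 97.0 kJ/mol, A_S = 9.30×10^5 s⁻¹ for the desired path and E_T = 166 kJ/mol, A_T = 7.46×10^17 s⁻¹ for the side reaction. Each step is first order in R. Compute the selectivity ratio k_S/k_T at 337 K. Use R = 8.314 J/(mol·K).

0.0618

k_S/k_T = (A_S/A_T)·exp[−(E_S−E_T)/(RT)] = (A_S/A_T)·exp[(E_T−E_S)/(RT)].
(E_T−E_S)/(RT) = (166−97.0)×10³/(8.314×337) = 69000/2802 = 24.63.
k_S/k_T = (9.30×10^5/7.46×10^17)·exp(24.63) = 1.247×10^-12 × 4.958×10^10 = 0.0618.
Since E_S < E_T, lowering the temperature improves selectivity toward S.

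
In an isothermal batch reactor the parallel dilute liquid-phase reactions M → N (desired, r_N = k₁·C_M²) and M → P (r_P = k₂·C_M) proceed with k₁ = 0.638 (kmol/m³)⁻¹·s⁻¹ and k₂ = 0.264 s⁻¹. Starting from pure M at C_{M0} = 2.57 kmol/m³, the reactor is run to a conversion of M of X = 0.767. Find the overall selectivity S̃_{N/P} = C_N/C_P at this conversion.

C_M = C_{M0}(1−X) = 0.5988 kmol/m³.
Along a PFR/batch, dC_P/dC_M = −r_P/(r_N+r_P) = −k₂/(k₂+k₁·C_M).
Integrating from C_{M0} to C_M: C_P = (0.264/0.638)·ln[(0.264+0.638·2.57)/(0.264+0.638·0.599)] = 0.4138·ln(1.904/0.6460) = 0.4472 kmol/m³.
Then C_N = (C_{M0}−C_M) − C_P = 1.971 − 0.4472 = 1.524 kmol/m³.
S̃_{N/P} = C_N/C_P = 1.524/0.4472 = 3.41.

3.41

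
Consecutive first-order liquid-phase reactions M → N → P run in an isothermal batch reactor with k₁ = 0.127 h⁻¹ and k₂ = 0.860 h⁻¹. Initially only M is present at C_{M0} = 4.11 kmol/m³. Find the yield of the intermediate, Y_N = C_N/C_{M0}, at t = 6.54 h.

The intermediate concentration in a first-order A→B→C sequence is C_N = k₁C_{M0}(e^(−k₁t) − e^(−k₂t))/(k₂−k₁).
e^(−k₁t) = e^(−0.127×6.54) = e^(−0.8306) = 0.4358; e^(−k₂t) = e^(−5.624) = 0.003609.
C_N = 0.127×4.11/(0.860−0.127) × (0.4358−0.003609) = 0.7121×0.4322 = 0.3078 kmol/m³.
Y_N = C_N/C_{M0} = 0.3078/4.11 = 0.0749.

0.0749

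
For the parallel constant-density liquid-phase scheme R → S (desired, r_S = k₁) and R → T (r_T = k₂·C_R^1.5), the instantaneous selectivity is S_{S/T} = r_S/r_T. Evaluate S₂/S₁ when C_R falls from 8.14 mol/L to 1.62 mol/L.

S_{S/T} = (k₁/k₂)·C_R^-1.5, so S₂/S₁ = (C_{R,2}/C_{R,1})^-1.5.
= (1.62/8.14)^(-1.5) = (0.1990)^(-1.5) = 11.3.

11.3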